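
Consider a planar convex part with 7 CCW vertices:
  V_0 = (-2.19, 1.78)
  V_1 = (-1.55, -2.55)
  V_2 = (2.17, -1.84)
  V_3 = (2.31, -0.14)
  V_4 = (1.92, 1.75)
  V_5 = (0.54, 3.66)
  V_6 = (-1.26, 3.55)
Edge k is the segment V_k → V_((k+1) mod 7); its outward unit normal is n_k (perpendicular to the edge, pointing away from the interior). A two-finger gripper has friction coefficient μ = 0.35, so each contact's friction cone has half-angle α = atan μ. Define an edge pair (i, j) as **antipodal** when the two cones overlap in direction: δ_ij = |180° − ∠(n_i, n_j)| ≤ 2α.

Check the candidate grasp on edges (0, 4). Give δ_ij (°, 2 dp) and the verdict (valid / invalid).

α = atan 0.35 = 19.29°;  2α = 38.58°
edge 0: e_0 = (+0.64, -4.33);  n_0 = (-0.9893, -0.1462)
edge 4: e_4 = (-1.38, +1.91);  n_4 = (+0.8106, +0.5856)
∠(n_0, n_4) = 152.56°
δ = |180° − 152.56°| = 27.44°
27.44° ≤ 2α = 38.58°  →  valid

δ = 27.44°, valid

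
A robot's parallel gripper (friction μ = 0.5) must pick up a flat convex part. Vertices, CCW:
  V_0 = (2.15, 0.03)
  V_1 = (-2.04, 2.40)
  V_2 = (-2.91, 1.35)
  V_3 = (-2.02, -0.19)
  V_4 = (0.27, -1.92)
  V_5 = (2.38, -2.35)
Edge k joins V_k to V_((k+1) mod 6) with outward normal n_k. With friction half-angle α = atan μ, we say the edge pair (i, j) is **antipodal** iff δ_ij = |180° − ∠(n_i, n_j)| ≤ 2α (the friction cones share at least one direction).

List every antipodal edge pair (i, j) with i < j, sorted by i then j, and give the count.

count = 6; pairs: (0,2), (0,3), (0,4), (1,5), (2,5), (3,5)

α = atan 0.5 = 26.57°;  2α = 53.13°
n_0 = (+0.4923, +0.8704)
n_1 = (-0.7700, +0.6380)
n_2 = (-0.8658, -0.5004)
n_3 = (-0.6028, -0.7979)
n_4 = (-0.1997, -0.9799)
n_5 = (+0.9954, +0.0962)
  (0,1): δ = 100.15°  ·
  (0,2): δ = 30.48°  ✓
  (0,3): δ = 7.58°  ✓
  (0,4): δ = 17.98°  ✓
  (0,5): δ = 125.01°  ·
  (1,2): δ = 110.33°  ·
  (1,3): δ = 87.43°  ·
  (1,4): δ = 61.87°  ·
  (1,5): δ = 45.16°  ✓
  (2,3): δ = 157.09°  ·
  (2,4): δ = 131.54°  ·
  (2,5): δ = 24.50°  ✓
  (3,4): δ = 154.45°  ·
  (3,5): δ = 47.41°  ✓
  (4,5): δ = 72.96°  ·
antipodal pairs: 6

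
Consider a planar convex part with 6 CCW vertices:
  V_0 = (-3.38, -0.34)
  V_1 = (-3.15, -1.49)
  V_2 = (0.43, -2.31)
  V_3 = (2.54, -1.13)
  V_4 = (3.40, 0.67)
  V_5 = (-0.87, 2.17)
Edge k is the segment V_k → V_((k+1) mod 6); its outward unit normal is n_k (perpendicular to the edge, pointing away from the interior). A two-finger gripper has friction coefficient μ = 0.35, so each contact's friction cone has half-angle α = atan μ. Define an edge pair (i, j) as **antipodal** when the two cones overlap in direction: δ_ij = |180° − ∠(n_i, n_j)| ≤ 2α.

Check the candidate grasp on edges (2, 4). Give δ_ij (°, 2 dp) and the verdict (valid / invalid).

δ = 48.57°, invalid

α = atan 0.35 = 19.29°;  2α = 38.58°
edge 2: e_2 = (+2.11, +1.18);  n_2 = (+0.4881, -0.8728)
edge 4: e_4 = (-4.27, +1.50);  n_4 = (+0.3314, +0.9435)
∠(n_2, n_4) = 131.43°
δ = |180° − 131.43°| = 48.57°
48.57° > 2α = 38.58°  →  invalid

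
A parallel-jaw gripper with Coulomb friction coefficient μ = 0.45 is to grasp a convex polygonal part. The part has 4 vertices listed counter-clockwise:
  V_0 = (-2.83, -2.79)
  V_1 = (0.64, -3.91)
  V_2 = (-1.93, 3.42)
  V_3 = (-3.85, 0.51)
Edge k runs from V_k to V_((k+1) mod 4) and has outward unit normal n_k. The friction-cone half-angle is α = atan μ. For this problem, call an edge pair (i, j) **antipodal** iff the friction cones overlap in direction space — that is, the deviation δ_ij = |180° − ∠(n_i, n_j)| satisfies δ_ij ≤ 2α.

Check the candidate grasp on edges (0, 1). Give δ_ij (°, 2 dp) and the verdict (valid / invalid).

α = atan 0.45 = 24.23°;  2α = 48.46°
edge 0: e_0 = (+3.47, -1.12);  n_0 = (-0.3072, -0.9517)
edge 1: e_1 = (-2.57, +7.33);  n_1 = (+0.9437, +0.3309)
∠(n_0, n_1) = 127.21°
δ = |180° − 127.21°| = 52.79°
52.79° > 2α = 48.46°  →  invalid

δ = 52.79°, invalid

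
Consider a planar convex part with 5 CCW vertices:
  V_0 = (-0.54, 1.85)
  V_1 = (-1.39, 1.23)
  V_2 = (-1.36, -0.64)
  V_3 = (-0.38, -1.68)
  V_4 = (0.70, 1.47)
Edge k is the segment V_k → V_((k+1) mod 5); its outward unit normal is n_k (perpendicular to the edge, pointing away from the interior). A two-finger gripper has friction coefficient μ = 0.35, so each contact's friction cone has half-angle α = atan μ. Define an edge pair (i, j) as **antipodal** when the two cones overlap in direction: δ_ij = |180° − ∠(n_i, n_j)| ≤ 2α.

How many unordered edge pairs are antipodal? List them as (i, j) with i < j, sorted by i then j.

α = atan 0.35 = 19.29°;  2α = 38.58°
n_0 = (-0.5893, +0.8079)
n_1 = (-0.9999, -0.0160)
n_2 = (-0.7278, -0.6858)
n_3 = (+0.9459, -0.3243)
n_4 = (+0.2930, +0.9561)
  (0,1): δ = 125.19°  ·
  (0,2): δ = 82.81°  ·
  (0,3): δ = 34.97°  ✓
  (0,4): δ = 126.85°  ·
  (1,2): δ = 137.62°  ·
  (1,3): δ = 19.84°  ✓
  (1,4): δ = 72.04°  ·
  (2,3): δ = 62.22°  ·
  (2,4): δ = 29.66°  ✓
  (3,4): δ = 88.11°  ·
antipodal pairs: 3

count = 3; pairs: (0,3), (1,3), (2,4)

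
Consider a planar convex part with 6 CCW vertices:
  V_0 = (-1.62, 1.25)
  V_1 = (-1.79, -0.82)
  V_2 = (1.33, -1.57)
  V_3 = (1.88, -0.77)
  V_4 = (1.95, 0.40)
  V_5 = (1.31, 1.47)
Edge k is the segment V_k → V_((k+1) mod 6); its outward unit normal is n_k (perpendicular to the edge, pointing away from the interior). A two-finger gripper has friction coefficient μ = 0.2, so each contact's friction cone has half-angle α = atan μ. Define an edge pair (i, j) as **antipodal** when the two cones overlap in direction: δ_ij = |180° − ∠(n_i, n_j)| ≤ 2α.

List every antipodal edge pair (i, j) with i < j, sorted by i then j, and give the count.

count = 2; pairs: (0,3), (1,5)

α = atan 0.2 = 11.31°;  2α = 22.62°
n_0 = (-0.9966, +0.0819)
n_1 = (-0.2337, -0.9723)
n_2 = (+0.8240, -0.5665)
n_3 = (+0.9982, -0.0597)
n_4 = (+0.8582, +0.5133)
n_5 = (-0.0749, +0.9972)
  (0,1): δ = 98.82°  ·
  (0,2): δ = 29.81°  ·
  (0,3): δ = 1.27°  ✓
  (0,4): δ = 35.58°  ·
  (0,5): δ = 98.99°  ·
  (1,2): δ = 110.99°  ·
  (1,3): δ = 79.91°  ·
  (1,4): δ = 45.60°  ·
  (1,5): δ = 17.81°  ✓
  (2,3): δ = 148.92°  ·
  (2,4): δ = 114.61°  ·
  (2,5): δ = 51.20°  ·
  (3,4): δ = 145.69°  ·
  (3,5): δ = 82.28°  ·
  (4,5): δ = 116.59°  ·
antipodal pairs: 2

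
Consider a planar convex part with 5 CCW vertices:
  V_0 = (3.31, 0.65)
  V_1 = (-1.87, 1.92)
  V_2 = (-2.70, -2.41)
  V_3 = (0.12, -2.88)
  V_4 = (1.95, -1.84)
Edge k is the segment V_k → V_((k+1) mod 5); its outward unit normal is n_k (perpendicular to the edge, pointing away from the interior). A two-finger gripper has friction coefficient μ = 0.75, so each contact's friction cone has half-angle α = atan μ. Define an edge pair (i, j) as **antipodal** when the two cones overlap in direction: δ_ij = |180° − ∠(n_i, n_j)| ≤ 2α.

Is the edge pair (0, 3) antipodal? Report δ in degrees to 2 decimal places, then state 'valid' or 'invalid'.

α = atan 0.75 = 36.87°;  2α = 73.74°
edge 0: e_0 = (-5.18, +1.27);  n_0 = (+0.2381, +0.9712)
edge 3: e_3 = (+1.83, +1.04);  n_3 = (+0.4941, -0.8694)
∠(n_0, n_3) = 136.61°
δ = |180° − 136.61°| = 43.39°
43.39° ≤ 2α = 73.74°  →  valid

δ = 43.39°, valid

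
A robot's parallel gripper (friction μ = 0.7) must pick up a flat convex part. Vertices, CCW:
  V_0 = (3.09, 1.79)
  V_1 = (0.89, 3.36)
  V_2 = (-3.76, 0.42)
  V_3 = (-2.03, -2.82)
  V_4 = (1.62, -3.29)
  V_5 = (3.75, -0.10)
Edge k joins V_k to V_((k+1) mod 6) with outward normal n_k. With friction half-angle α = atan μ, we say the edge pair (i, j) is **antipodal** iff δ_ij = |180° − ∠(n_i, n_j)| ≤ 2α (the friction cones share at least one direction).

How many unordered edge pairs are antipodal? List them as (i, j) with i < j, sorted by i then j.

count = 7; pairs: (0,2), (0,3), (1,3), (1,4), (2,4), (2,5), (3,5)

α = atan 0.7 = 34.99°;  2α = 69.98°
n_0 = (+0.5809, +0.8140)
n_1 = (-0.5344, +0.8452)
n_2 = (-0.8821, -0.4710)
n_3 = (-0.1277, -0.9918)
n_4 = (+0.8316, -0.5553)
n_5 = (+0.9441, +0.3297)
  (0,1): δ = 112.18°  ·
  (0,2): δ = 26.39°  ✓
  (0,3): δ = 28.18°  ✓
  (0,4): δ = 91.78°  ·
  (0,5): δ = 144.76°  ·
  (1,2): δ = 94.20°  ·
  (1,3): δ = 39.64°  ✓
  (1,4): δ = 23.97°  ✓
  (1,5): δ = 76.95°  ·
  (2,3): δ = 125.44°  ·
  (2,4): δ = 61.83°  ✓
  (2,5): δ = 8.85°  ✓
  (3,4): δ = 116.39°  ·
  (3,5): δ = 63.41°  ✓
  (4,5): δ = 127.02°  ·
antipodal pairs: 7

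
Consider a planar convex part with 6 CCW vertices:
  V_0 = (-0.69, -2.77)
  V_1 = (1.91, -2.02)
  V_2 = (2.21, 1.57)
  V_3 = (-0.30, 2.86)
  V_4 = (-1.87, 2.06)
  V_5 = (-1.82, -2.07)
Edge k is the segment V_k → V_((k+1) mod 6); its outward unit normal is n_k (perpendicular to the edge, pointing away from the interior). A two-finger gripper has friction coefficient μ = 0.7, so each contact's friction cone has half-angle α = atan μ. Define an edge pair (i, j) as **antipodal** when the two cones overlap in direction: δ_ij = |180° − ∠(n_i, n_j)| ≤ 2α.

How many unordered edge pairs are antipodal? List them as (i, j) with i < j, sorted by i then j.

count = 8; pairs: (0,2), (0,3), (1,3), (1,4), (1,5), (2,4), (2,5), (3,5)

α = atan 0.7 = 34.99°;  2α = 69.98°
n_0 = (+0.2772, -0.9608)
n_1 = (+0.9965, -0.0833)
n_2 = (+0.4571, +0.8894)
n_3 = (-0.4540, +0.8910)
n_4 = (-0.9999, -0.0121)
n_5 = (-0.5266, -0.8501)
  (0,1): δ = 110.87°  ·
  (0,2): δ = 43.29°  ✓
  (0,3): δ = 10.91°  ✓
  (0,4): δ = 74.60°  ·
  (0,5): δ = 132.13°  ·
  (1,2): δ = 112.42°  ·
  (1,3): δ = 58.22°  ✓
  (1,4): δ = 5.47°  ✓
  (1,5): δ = 63.00°  ✓
  (2,3): δ = 125.80°  ·
  (2,4): δ = 62.11°  ✓
  (2,5): δ = 4.58°  ✓
  (3,4): δ = 116.31°  ·
  (3,5): δ = 58.78°  ✓
  (4,5): δ = 122.47°  ·
antipodal pairs: 8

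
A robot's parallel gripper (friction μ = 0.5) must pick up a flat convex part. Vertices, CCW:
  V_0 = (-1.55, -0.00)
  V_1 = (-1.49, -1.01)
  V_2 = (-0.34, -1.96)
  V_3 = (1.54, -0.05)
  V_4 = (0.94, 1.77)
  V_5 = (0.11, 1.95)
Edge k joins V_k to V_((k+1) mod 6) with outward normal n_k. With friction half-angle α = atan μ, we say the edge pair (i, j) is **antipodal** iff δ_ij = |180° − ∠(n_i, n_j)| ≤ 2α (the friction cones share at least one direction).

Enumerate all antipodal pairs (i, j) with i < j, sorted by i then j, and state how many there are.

α = atan 0.5 = 26.57°;  2α = 53.13°
n_0 = (-0.9982, -0.0593)
n_1 = (-0.6369, -0.7710)
n_2 = (+0.7127, -0.7015)
n_3 = (+0.9497, +0.3131)
n_4 = (+0.2119, +0.9773)
n_5 = (-0.7615, +0.6482)
  (0,1): δ = 132.96°  ·
  (0,2): δ = 47.95°  ✓
  (0,3): δ = 14.85°  ✓
  (0,4): δ = 74.36°  ·
  (0,5): δ = 136.19°  ·
  (1,2): δ = 94.99°  ·
  (1,3): δ = 32.19°  ✓
  (1,4): δ = 27.32°  ✓
  (1,5): δ = 89.15°  ·
  (2,3): δ = 117.21°  ·
  (2,4): δ = 57.69°  ·
  (2,5): δ = 4.14°  ✓
  (3,4): δ = 120.48°  ·
  (3,5): δ = 58.65°  ·
  (4,5): δ = 118.17°  ·
antipodal pairs: 5

count = 5; pairs: (0,2), (0,3), (1,3), (1,4), (2,5)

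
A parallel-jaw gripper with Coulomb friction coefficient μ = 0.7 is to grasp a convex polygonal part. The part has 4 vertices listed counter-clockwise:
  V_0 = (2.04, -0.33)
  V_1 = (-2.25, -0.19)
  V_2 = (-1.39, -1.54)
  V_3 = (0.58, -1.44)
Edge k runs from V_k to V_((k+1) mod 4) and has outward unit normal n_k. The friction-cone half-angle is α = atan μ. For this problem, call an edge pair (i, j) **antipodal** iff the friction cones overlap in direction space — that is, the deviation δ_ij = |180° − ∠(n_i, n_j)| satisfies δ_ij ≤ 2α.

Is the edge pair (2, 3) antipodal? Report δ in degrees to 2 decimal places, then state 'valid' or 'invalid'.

α = atan 0.7 = 34.99°;  2α = 69.98°
edge 2: e_2 = (+1.97, +0.10);  n_2 = (+0.0507, -0.9987)
edge 3: e_3 = (+1.46, +1.11);  n_3 = (+0.6052, -0.7961)
∠(n_2, n_3) = 34.34°
δ = |180° − 34.34°| = 145.66°
145.66° > 2α = 69.98°  →  invalid

δ = 145.66°, invalid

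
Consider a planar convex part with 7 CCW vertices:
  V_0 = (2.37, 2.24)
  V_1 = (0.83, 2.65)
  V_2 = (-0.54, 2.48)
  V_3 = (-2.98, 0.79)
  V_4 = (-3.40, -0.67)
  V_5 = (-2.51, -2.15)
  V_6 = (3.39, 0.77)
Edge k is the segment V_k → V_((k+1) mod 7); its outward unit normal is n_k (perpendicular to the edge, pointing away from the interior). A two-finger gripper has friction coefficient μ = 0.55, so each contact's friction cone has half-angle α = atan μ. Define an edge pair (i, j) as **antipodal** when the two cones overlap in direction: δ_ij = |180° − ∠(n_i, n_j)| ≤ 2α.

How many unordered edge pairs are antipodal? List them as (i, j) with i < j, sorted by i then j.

count = 7; pairs: (0,4), (0,5), (1,5), (2,5), (3,5), (3,6), (4,6)

α = atan 0.55 = 28.81°;  2α = 57.62°
n_0 = (+0.2573, +0.9663)
n_1 = (-0.1231, +0.9924)
n_2 = (-0.5694, +0.8221)
n_3 = (-0.9610, +0.2765)
n_4 = (-0.8570, -0.5153)
n_5 = (+0.4436, -0.8962)
n_6 = (+0.8216, +0.5701)
  (0,1): δ = 158.02°  ·
  (0,2): δ = 130.38°  ·
  (0,3): δ = 91.14°  ·
  (0,4): δ = 44.07°  ✓
  (0,5): δ = 41.24°  ✓
  (0,6): δ = 139.66°  ·
  (1,2): δ = 152.37°  ·
  (1,3): δ = 113.12°  ·
  (1,4): δ = 66.05°  ·
  (1,5): δ = 19.26°  ✓
  (1,6): δ = 117.68°  ·
  (2,3): δ = 140.76°  ·
  (2,4): δ = 93.69°  ·
  (2,5): δ = 8.38°  ✓
  (2,6): δ = 90.05°  ·
  (3,4): δ = 132.93°  ·
  (3,5): δ = 47.62°  ✓
  (3,6): δ = 50.80°  ✓
  (4,5): δ = 94.69°  ·
  (4,6): δ = 3.74°  ✓
  (5,6): δ = 81.58°  ·
antipodal pairs: 7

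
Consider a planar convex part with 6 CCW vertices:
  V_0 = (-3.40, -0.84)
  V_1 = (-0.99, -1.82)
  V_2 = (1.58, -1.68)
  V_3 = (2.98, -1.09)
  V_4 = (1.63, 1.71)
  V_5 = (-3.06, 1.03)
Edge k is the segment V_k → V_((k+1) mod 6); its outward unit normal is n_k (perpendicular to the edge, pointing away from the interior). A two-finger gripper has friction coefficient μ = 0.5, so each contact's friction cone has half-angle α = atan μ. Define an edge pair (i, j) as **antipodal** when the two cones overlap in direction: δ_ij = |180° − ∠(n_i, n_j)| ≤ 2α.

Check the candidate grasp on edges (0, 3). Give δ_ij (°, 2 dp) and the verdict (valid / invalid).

δ = 42.13°, valid

α = atan 0.5 = 26.57°;  2α = 53.13°
edge 0: e_0 = (+2.41, -0.98);  n_0 = (-0.3767, -0.9263)
edge 3: e_3 = (-1.35, +2.80);  n_3 = (+0.9008, +0.4343)
∠(n_0, n_3) = 137.87°
δ = |180° − 137.87°| = 42.13°
42.13° ≤ 2α = 53.13°  →  valid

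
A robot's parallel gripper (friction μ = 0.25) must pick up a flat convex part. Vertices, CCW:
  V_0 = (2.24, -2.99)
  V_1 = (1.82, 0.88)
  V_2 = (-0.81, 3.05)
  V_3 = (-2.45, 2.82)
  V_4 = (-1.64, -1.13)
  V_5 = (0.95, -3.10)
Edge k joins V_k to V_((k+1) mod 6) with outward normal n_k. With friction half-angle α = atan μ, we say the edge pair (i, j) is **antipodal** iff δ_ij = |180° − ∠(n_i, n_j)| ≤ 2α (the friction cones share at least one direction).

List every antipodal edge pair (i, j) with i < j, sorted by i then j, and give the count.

α = atan 0.25 = 14.04°;  2α = 28.07°
n_0 = (+0.9942, +0.1079)
n_1 = (+0.6364, +0.7713)
n_2 = (-0.1389, +0.9903)
n_3 = (-0.9796, -0.2009)
n_4 = (-0.6054, -0.7959)
n_5 = (+0.0850, -0.9964)
  (0,1): δ = 135.72°  ·
  (0,2): δ = 88.21°  ·
  (0,3): δ = 5.39°  ✓
  (0,4): δ = 46.55°  ·
  (0,5): δ = 88.68°  ·
  (1,2): δ = 132.49°  ·
  (1,3): δ = 38.89°  ·
  (1,4): δ = 2.27°  ✓
  (1,5): δ = 44.40°  ·
  (2,3): δ = 86.39°  ·
  (2,4): δ = 45.24°  ·
  (2,5): δ = 3.11°  ✓
  (3,4): δ = 138.85°  ·
  (3,5): δ = 96.71°  ·
  (4,5): δ = 137.87°  ·
antipodal pairs: 3

count = 3; pairs: (0,3), (1,4), (2,5)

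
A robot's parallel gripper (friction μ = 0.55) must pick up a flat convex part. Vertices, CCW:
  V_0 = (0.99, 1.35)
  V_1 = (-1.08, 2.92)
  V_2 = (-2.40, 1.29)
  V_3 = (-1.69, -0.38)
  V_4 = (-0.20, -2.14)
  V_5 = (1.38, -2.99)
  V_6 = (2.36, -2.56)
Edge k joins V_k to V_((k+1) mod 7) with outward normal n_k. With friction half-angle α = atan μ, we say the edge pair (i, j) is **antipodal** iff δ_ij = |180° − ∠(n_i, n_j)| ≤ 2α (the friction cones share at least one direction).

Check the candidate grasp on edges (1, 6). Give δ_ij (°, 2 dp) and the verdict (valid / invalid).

α = atan 0.55 = 28.81°;  2α = 57.62°
edge 1: e_1 = (-1.32, -1.63);  n_1 = (-0.7771, +0.6293)
edge 6: e_6 = (-1.37, +3.91);  n_6 = (+0.9437, +0.3307)
∠(n_1, n_6) = 121.69°
δ = |180° − 121.69°| = 58.31°
58.31° > 2α = 57.62°  →  invalid

δ = 58.31°, invalid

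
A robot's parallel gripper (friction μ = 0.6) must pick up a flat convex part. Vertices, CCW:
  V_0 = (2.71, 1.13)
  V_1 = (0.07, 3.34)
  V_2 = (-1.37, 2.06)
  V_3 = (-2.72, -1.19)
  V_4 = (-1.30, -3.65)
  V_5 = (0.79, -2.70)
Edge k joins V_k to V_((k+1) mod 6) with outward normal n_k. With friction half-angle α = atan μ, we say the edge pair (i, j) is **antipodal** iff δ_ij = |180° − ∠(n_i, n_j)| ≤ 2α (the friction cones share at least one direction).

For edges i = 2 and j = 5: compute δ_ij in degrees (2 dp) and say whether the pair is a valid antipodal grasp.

δ = 4.07°, valid

α = atan 0.6 = 30.96°;  2α = 61.93°
edge 2: e_2 = (-1.35, -3.25);  n_2 = (-0.9235, +0.3836)
edge 5: e_5 = (+1.92, +3.83);  n_5 = (+0.8940, -0.4481)
∠(n_2, n_5) = 175.93°
δ = |180° − 175.93°| = 4.07°
4.07° ≤ 2α = 61.93°  →  valid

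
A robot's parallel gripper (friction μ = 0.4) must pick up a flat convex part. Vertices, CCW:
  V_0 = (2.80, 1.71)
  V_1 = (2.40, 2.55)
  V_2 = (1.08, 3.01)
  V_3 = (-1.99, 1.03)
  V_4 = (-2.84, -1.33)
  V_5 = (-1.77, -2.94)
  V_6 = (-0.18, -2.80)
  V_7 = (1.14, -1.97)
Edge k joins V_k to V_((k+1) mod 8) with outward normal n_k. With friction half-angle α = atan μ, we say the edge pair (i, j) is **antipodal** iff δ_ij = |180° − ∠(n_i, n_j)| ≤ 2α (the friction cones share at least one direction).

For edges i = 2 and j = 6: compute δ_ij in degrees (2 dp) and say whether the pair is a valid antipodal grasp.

δ = 0.66°, valid

α = atan 0.4 = 21.80°;  2α = 43.60°
edge 2: e_2 = (-3.07, -1.98);  n_2 = (-0.5420, +0.8404)
edge 6: e_6 = (+1.32, +0.83);  n_6 = (+0.5323, -0.8466)
∠(n_2, n_6) = 179.34°
δ = |180° − 179.34°| = 0.66°
0.66° ≤ 2α = 43.60°  →  valid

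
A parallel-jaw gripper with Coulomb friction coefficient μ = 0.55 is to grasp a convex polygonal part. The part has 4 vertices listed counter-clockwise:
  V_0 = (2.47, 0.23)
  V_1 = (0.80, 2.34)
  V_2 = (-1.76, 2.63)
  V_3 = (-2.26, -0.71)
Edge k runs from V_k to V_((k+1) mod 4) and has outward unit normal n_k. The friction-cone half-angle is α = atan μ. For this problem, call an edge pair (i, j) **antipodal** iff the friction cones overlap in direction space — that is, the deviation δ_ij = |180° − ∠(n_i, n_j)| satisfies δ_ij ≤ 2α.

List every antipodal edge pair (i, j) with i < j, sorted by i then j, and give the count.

α = atan 0.55 = 28.81°;  2α = 57.62°
n_0 = (+0.7841, +0.6206)
n_1 = (+0.1126, +0.9936)
n_2 = (-0.9890, +0.1481)
n_3 = (+0.1949, -0.9808)
  (0,1): δ = 134.82°  ·
  (0,2): δ = 46.87°  ✓
  (0,3): δ = 62.88°  ·
  (1,2): δ = 92.05°  ·
  (1,3): δ = 17.70°  ✓
  (2,3): δ = 70.25°  ·
antipodal pairs: 2

count = 2; pairs: (0,2), (1,3)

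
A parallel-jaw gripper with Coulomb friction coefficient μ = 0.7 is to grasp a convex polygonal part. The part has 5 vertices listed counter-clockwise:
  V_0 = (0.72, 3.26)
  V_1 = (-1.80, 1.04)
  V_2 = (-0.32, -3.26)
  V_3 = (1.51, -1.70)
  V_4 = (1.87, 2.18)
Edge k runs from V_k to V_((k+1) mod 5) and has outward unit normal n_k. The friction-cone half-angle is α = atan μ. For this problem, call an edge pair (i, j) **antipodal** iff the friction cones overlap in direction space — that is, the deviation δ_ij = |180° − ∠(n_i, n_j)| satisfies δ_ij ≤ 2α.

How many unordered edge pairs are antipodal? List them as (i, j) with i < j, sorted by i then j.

α = atan 0.7 = 34.99°;  2α = 69.98°
n_0 = (-0.6610, +0.7504)
n_1 = (-0.9456, -0.3254)
n_2 = (+0.6487, -0.7610)
n_3 = (+0.9957, -0.0924)
n_4 = (+0.6846, +0.7289)
  (0,1): δ = 112.39°  ·
  (0,2): δ = 0.93°  ✓
  (0,3): δ = 43.32°  ✓
  (0,4): δ = 95.42°  ·
  (1,2): δ = 68.55°  ✓
  (1,3): δ = 24.29°  ✓
  (1,4): δ = 27.81°  ✓
  (2,3): δ = 135.75°  ·
  (2,4): δ = 83.65°  ·
  (3,4): δ = 127.90°  ·
antipodal pairs: 5

count = 5; pairs: (0,2), (0,3), (1,2), (1,3), (1,4)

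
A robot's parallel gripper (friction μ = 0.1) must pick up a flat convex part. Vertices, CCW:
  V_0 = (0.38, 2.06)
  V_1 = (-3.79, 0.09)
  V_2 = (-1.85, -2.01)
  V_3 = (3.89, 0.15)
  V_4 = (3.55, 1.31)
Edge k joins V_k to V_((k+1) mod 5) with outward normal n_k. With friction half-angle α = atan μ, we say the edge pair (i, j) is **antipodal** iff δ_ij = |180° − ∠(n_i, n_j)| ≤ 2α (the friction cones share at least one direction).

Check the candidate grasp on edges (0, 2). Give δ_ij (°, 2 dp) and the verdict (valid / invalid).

δ = 4.67°, valid

α = atan 0.1 = 5.71°;  2α = 11.42°
edge 0: e_0 = (-4.17, -1.97);  n_0 = (-0.4272, +0.9042)
edge 2: e_2 = (+5.74, +2.16);  n_2 = (+0.3522, -0.9359)
∠(n_0, n_2) = 175.33°
δ = |180° − 175.33°| = 4.67°
4.67° ≤ 2α = 11.42°  →  valid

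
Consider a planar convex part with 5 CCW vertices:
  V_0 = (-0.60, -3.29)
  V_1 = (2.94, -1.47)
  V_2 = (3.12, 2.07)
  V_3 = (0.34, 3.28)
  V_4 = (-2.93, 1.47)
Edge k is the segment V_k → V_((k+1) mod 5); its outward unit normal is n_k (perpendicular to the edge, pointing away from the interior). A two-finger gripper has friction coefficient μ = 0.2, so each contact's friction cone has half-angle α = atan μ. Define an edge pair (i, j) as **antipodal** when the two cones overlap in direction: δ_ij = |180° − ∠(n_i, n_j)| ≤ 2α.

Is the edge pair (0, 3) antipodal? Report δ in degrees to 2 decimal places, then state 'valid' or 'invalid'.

δ = 1.76°, valid

α = atan 0.2 = 11.31°;  2α = 22.62°
edge 0: e_0 = (+3.54, +1.82);  n_0 = (+0.4572, -0.8893)
edge 3: e_3 = (-3.27, -1.81);  n_3 = (-0.4843, +0.8749)
∠(n_0, n_3) = 178.24°
δ = |180° − 178.24°| = 1.76°
1.76° ≤ 2α = 22.62°  →  valid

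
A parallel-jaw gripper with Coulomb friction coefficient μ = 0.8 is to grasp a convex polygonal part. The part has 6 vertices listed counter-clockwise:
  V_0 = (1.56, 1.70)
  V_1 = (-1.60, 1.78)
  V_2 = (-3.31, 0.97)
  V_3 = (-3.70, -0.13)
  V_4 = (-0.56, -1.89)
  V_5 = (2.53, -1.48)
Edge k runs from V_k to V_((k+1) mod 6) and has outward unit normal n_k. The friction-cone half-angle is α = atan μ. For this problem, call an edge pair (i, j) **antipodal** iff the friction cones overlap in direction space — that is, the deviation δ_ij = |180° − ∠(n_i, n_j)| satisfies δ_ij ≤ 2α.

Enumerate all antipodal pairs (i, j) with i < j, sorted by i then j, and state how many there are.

count = 7; pairs: (0,3), (0,4), (1,3), (1,4), (2,4), (2,5), (3,5)

α = atan 0.8 = 38.66°;  2α = 77.32°
n_0 = (+0.0253, +0.9997)
n_1 = (-0.4281, +0.9037)
n_2 = (-0.9425, +0.3342)
n_3 = (-0.4889, -0.8723)
n_4 = (+0.1315, -0.9913)
n_5 = (+0.9565, +0.2918)
  (0,1): δ = 153.20°  ·
  (0,2): δ = 108.07°  ·
  (0,3): δ = 27.82°  ✓
  (0,4): δ = 9.01°  ✓
  (0,5): δ = 108.41°  ·
  (1,2): δ = 134.87°  ·
  (1,3): δ = 54.62°  ✓
  (1,4): δ = 17.79°  ✓
  (1,5): δ = 81.62°  ·
  (2,3): δ = 99.75°  ·
  (2,4): δ = 62.92°  ✓
  (2,5): δ = 36.49°  ✓
  (3,4): δ = 143.17°  ·
  (3,5): δ = 43.77°  ✓
  (4,5): δ = 80.59°  ·
antipodal pairs: 7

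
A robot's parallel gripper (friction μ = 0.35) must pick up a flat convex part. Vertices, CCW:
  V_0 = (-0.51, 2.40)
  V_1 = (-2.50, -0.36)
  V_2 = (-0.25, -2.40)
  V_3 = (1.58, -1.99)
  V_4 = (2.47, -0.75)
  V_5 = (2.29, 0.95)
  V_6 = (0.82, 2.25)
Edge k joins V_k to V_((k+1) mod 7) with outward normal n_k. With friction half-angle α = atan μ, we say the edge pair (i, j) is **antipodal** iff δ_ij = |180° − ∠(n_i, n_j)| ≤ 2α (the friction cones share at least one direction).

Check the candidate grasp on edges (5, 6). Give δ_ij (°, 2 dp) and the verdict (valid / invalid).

α = atan 0.35 = 19.29°;  2α = 38.58°
edge 5: e_5 = (-1.47, +1.30);  n_5 = (+0.6625, +0.7491)
edge 6: e_6 = (-1.33, +0.15);  n_6 = (+0.1121, +0.9937)
∠(n_5, n_6) = 35.05°
δ = |180° − 35.05°| = 144.95°
144.95° > 2α = 38.58°  →  invalid

δ = 144.95°, invalid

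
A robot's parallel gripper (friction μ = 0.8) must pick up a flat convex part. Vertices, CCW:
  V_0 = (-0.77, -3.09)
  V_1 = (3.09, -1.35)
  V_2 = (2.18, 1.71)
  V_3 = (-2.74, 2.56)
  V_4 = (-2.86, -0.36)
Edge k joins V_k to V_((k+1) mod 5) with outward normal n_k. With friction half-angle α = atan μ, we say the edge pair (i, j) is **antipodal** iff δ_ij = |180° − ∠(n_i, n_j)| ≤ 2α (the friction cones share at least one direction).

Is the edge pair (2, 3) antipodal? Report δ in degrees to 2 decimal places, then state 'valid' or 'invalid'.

δ = 82.55°, invalid

α = atan 0.8 = 38.66°;  2α = 77.32°
edge 2: e_2 = (-4.92, +0.85);  n_2 = (+0.1702, +0.9854)
edge 3: e_3 = (-0.12, -2.92);  n_3 = (-0.9992, +0.0411)
∠(n_2, n_3) = 97.45°
δ = |180° − 97.45°| = 82.55°
82.55° > 2α = 77.32°  →  invalid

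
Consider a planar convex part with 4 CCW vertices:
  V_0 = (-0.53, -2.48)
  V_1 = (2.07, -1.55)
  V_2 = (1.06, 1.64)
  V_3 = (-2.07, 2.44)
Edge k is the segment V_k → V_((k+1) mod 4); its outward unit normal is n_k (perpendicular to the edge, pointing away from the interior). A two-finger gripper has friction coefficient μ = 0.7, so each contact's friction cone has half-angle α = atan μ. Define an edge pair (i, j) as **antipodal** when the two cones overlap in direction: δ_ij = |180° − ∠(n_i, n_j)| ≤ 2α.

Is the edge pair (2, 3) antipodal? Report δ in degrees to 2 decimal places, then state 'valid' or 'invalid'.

δ = 58.28°, valid

α = atan 0.7 = 34.99°;  2α = 69.98°
edge 2: e_2 = (-3.13, +0.80);  n_2 = (+0.2476, +0.9689)
edge 3: e_3 = (+1.54, -4.92);  n_3 = (-0.9543, -0.2987)
∠(n_2, n_3) = 121.72°
δ = |180° − 121.72°| = 58.28°
58.28° ≤ 2α = 69.98°  →  valid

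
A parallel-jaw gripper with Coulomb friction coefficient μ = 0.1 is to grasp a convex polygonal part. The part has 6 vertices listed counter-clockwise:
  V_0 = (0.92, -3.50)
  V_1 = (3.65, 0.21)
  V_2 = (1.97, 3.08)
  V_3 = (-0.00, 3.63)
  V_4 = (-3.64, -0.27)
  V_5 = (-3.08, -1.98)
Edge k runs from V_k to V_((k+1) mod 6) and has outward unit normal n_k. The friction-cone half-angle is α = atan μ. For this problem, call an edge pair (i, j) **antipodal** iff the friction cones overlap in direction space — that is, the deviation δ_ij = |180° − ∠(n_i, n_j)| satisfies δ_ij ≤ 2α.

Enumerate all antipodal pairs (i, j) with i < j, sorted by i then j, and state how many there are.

α = atan 0.1 = 5.71°;  2α = 11.42°
n_0 = (+0.8054, -0.5927)
n_1 = (+0.8630, +0.5052)
n_2 = (+0.2689, +0.9632)
n_3 = (-0.7311, +0.6823)
n_4 = (-0.9503, -0.3112)
n_5 = (-0.3552, -0.9348)
  (0,1): δ = 113.31°  ·
  (0,2): δ = 69.25°  ·
  (0,3): δ = 6.68°  ✓
  (0,4): δ = 54.48°  ·
  (0,5): δ = 105.54°  ·
  (1,2): δ = 135.94°  ·
  (1,3): δ = 73.37°  ·
  (1,4): δ = 12.21°  ·
  (1,5): δ = 38.85°  ·
  (2,3): δ = 117.43°  ·
  (2,4): δ = 56.27°  ·
  (2,5): δ = 5.21°  ✓
  (3,4): δ = 118.84°  ·
  (3,5): δ = 67.78°  ·
  (4,5): δ = 128.94°  ·
antipodal pairs: 2

count = 2; pairs: (0,3), (2,5)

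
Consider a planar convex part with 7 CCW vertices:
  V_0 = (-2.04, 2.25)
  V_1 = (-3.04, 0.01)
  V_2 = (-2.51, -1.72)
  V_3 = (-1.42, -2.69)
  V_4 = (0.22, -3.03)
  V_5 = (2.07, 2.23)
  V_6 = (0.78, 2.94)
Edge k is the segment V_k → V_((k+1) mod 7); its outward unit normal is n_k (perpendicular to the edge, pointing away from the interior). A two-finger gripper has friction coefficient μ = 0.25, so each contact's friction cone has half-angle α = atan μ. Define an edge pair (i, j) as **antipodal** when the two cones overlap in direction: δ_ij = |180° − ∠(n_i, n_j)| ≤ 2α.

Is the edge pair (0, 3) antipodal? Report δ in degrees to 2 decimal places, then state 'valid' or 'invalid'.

δ = 77.66°, invalid

α = atan 0.25 = 14.04°;  2α = 28.07°
edge 0: e_0 = (-1.00, -2.24);  n_0 = (-0.9131, +0.4077)
edge 3: e_3 = (+1.64, -0.34);  n_3 = (-0.2030, -0.9792)
∠(n_0, n_3) = 102.34°
δ = |180° − 102.34°| = 77.66°
77.66° > 2α = 28.07°  →  invalid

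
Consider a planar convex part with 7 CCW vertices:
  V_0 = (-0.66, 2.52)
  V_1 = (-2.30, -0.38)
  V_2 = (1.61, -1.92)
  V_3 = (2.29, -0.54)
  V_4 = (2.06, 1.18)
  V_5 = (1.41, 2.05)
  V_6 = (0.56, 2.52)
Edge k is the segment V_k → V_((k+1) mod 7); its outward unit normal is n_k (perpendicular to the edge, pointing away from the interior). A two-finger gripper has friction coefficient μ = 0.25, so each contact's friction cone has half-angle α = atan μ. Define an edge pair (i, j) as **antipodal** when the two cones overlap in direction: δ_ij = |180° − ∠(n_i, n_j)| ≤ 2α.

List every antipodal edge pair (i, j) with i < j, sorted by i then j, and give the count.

count = 3; pairs: (0,2), (1,5), (1,6)

α = atan 0.25 = 14.04°;  2α = 28.07°
n_0 = (-0.8705, +0.4923)
n_1 = (-0.3665, -0.9304)
n_2 = (+0.8970, -0.4420)
n_3 = (+0.9912, +0.1325)
n_4 = (+0.8011, +0.5985)
n_5 = (+0.4839, +0.8751)
n_6 = (+0.0000, +1.0000)
  (0,1): δ = 82.01°  ·
  (0,2): δ = 3.26°  ✓
  (0,3): δ = 37.11°  ·
  (0,4): δ = 66.25°  ·
  (0,5): δ = 90.55°  ·
  (0,6): δ = 119.49°  ·
  (1,2): δ = 94.73°  ·
  (1,3): δ = 60.89°  ·
  (1,4): δ = 31.74°  ·
  (1,5): δ = 7.44°  ✓
  (1,6): δ = 21.50°  ✓
  (2,3): δ = 146.15°  ·
  (2,4): δ = 117.00°  ·
  (2,5): δ = 92.71°  ·
  (2,6): δ = 63.77°  ·
  (3,4): δ = 150.85°  ·
  (3,5): δ = 126.56°  ·
  (3,6): δ = 97.62°  ·
  (4,5): δ = 155.70°  ·
  (4,6): δ = 126.76°  ·
  (5,6): δ = 151.06°  ·
antipodal pairs: 3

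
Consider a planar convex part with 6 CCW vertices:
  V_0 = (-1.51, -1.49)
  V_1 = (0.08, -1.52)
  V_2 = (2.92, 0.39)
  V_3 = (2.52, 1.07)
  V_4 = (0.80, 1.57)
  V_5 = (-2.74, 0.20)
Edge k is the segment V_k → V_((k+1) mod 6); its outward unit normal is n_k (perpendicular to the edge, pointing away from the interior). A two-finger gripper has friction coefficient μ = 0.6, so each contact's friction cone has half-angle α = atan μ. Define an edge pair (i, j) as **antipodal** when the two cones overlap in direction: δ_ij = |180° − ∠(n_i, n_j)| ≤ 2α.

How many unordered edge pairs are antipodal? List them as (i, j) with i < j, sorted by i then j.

count = 7; pairs: (0,2), (0,3), (0,4), (1,3), (1,4), (2,5), (3,5)

α = atan 0.6 = 30.96°;  2α = 61.93°
n_0 = (-0.0189, -0.9998)
n_1 = (+0.5581, -0.8298)
n_2 = (+0.8619, +0.5070)
n_3 = (+0.2791, +0.9602)
n_4 = (-0.3609, +0.9326)
n_5 = (-0.8085, -0.5885)
  (0,1): δ = 145.00°  ·
  (0,2): δ = 58.45°  ✓
  (0,3): δ = 15.13°  ✓
  (0,4): δ = 22.24°  ✓
  (0,5): δ = 127.13°  ·
  (1,2): δ = 93.46°  ·
  (1,3): δ = 50.13°  ✓
  (1,4): δ = 12.77°  ✓
  (1,5): δ = 92.13°  ·
  (2,3): δ = 136.67°  ·
  (2,4): δ = 99.31°  ·
  (2,5): δ = 5.58°  ✓
  (3,4): δ = 142.63°  ·
  (3,5): δ = 37.74°  ✓
  (4,5): δ = 75.11°  ·
antipodal pairs: 7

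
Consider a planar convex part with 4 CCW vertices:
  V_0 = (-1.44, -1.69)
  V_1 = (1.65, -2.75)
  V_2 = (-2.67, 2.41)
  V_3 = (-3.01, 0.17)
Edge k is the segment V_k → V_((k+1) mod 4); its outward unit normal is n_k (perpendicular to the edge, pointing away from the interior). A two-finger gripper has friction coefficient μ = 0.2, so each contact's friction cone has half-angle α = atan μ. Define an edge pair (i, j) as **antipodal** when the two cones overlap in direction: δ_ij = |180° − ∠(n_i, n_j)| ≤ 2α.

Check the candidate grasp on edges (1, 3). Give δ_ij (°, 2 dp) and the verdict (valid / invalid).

δ = 0.23°, valid

α = atan 0.2 = 11.31°;  2α = 22.62°
edge 1: e_1 = (-4.32, +5.16);  n_1 = (+0.7668, +0.6419)
edge 3: e_3 = (+1.57, -1.86);  n_3 = (-0.7642, -0.6450)
∠(n_1, n_3) = 179.77°
δ = |180° − 179.77°| = 0.23°
0.23° ≤ 2α = 22.62°  →  valid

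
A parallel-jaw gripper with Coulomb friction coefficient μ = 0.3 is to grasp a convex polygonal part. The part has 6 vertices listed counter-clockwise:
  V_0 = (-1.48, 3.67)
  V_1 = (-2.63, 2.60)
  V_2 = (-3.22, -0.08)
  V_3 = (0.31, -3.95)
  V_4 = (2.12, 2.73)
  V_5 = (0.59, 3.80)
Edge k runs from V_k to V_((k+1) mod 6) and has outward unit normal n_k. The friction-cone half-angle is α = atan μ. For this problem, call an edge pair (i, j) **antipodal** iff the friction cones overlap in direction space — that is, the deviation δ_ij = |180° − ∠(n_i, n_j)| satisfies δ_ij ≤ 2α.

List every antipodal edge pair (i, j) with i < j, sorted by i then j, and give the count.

count = 3; pairs: (0,3), (1,3), (2,4)

α = atan 0.3 = 16.70°;  2α = 33.40°
n_0 = (-0.6812, +0.7321)
n_1 = (-0.9766, +0.2150)
n_2 = (-0.7388, -0.6739)
n_3 = (+0.9652, -0.2615)
n_4 = (+0.5731, +0.8195)
n_5 = (-0.0627, +0.9980)
  (0,1): δ = 145.35°  ·
  (0,2): δ = 90.57°  ·
  (0,3): δ = 31.90°  ✓
  (0,4): δ = 102.10°  ·
  (0,5): δ = 140.66°  ·
  (1,2): δ = 125.22°  ·
  (1,3): δ = 2.75°  ✓
  (1,4): δ = 67.45°  ·
  (1,5): δ = 106.01°  ·
  (2,3): δ = 57.53°  ·
  (2,4): δ = 12.66°  ✓
  (2,5): δ = 51.22°  ·
  (3,4): δ = 109.81°  ·
  (3,5): δ = 71.25°  ·
  (4,5): δ = 141.44°  ·
antipodal pairs: 3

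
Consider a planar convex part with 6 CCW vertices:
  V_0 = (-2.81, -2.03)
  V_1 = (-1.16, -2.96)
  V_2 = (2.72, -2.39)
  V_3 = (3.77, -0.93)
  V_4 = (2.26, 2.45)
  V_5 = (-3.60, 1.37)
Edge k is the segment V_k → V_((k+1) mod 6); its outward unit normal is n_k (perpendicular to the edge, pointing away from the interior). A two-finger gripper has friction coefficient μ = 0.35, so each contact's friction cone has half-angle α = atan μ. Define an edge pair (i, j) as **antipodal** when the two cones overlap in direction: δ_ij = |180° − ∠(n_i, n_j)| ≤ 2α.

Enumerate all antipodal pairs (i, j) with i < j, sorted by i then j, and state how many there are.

α = atan 0.35 = 19.29°;  2α = 38.58°
n_0 = (-0.4910, -0.8712)
n_1 = (+0.1453, -0.9894)
n_2 = (+0.8119, -0.5839)
n_3 = (+0.9130, +0.4079)
n_4 = (-0.1812, +0.9834)
n_5 = (-0.9741, -0.2263)
  (0,1): δ = 142.24°  ·
  (0,2): δ = 96.32°  ·
  (0,3): δ = 36.52°  ✓
  (0,4): δ = 39.85°  ·
  (0,5): δ = 132.49°  ·
  (1,2): δ = 134.08°  ·
  (1,3): δ = 74.28°  ·
  (1,4): δ = 2.09°  ✓
  (1,5): δ = 94.72°  ·
  (2,3): δ = 120.20°  ·
  (2,4): δ = 43.83°  ·
  (2,5): δ = 48.80°  ·
  (3,4): δ = 103.63°  ·
  (3,5): δ = 10.99°  ✓
  (4,5): δ = 87.36°  ·
antipodal pairs: 3

count = 3; pairs: (0,3), (1,4), (3,5)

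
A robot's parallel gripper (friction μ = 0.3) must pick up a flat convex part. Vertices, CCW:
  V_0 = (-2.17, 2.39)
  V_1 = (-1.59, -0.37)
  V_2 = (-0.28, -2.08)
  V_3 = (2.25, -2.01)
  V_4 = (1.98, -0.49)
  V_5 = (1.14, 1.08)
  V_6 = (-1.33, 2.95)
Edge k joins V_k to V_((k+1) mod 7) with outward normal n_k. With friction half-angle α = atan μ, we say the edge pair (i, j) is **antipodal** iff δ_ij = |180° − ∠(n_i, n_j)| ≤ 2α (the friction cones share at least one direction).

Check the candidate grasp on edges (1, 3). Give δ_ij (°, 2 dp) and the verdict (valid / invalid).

α = atan 0.3 = 16.70°;  2α = 33.40°
edge 1: e_1 = (+1.31, -1.71);  n_1 = (-0.7938, -0.6081)
edge 3: e_3 = (-0.27, +1.52);  n_3 = (+0.9846, +0.1749)
∠(n_1, n_3) = 152.62°
δ = |180° − 152.62°| = 27.38°
27.38° ≤ 2α = 33.40°  →  valid

δ = 27.38°, valid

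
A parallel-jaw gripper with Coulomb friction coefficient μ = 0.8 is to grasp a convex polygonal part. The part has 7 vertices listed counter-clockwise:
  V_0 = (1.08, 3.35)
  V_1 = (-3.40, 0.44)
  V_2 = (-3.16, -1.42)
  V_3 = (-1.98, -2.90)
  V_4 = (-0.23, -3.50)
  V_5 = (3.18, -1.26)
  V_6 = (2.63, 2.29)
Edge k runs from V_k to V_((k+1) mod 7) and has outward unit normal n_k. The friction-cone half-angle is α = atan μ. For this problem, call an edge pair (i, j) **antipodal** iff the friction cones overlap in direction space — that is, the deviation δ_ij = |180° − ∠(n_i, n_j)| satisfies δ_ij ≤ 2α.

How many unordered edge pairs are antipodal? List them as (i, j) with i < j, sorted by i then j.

α = atan 0.8 = 38.66°;  2α = 77.32°
n_0 = (-0.5447, +0.8386)
n_1 = (-0.9918, -0.1280)
n_2 = (-0.7819, -0.6234)
n_3 = (-0.3243, -0.9459)
n_4 = (+0.5490, -0.8358)
n_5 = (+0.9882, +0.1531)
n_6 = (+0.5645, +0.8254)
  (0,1): δ = 115.65°  ·
  (0,2): δ = 84.44°  ·
  (0,3): δ = 51.93°  ✓
  (0,4): δ = 0.29°  ✓
  (0,5): δ = 65.80°  ✓
  (0,6): δ = 112.63°  ·
  (1,2): δ = 148.79°  ·
  (1,3): δ = 116.28°  ·
  (1,4): δ = 64.05°  ✓
  (1,5): δ = 1.45°  ✓
  (1,6): δ = 48.28°  ✓
  (2,3): δ = 147.49°  ·
  (2,4): δ = 95.26°  ·
  (2,5): δ = 29.76°  ✓
  (2,6): δ = 17.07°  ✓
  (3,4): δ = 127.77°  ·
  (3,5): δ = 62.27°  ✓
  (3,6): δ = 15.44°  ✓
  (4,5): δ = 114.49°  ·
  (4,6): δ = 67.67°  ✓
  (5,6): δ = 133.17°  ·
antipodal pairs: 11

count = 11; pairs: (0,3), (0,4), (0,5), (1,4), (1,5), (1,6), (2,5), (2,6), (3,5), (3,6), (4,6)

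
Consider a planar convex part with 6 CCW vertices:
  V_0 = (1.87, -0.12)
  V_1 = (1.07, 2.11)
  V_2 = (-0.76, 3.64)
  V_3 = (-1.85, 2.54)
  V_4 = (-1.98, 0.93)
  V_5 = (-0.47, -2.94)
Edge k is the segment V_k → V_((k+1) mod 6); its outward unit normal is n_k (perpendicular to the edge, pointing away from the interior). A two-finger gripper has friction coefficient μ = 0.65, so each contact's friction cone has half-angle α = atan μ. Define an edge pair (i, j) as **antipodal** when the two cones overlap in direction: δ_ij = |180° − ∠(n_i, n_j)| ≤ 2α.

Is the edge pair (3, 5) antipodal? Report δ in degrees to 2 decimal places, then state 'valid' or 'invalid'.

α = atan 0.65 = 33.02°;  2α = 66.05°
edge 3: e_3 = (-0.13, -1.61);  n_3 = (-0.9968, +0.0805)
edge 5: e_5 = (+2.34, +2.82);  n_5 = (+0.7696, -0.6386)
∠(n_3, n_5) = 144.93°
δ = |180° − 144.93°| = 35.07°
35.07° ≤ 2α = 66.05°  →  valid

δ = 35.07°, valid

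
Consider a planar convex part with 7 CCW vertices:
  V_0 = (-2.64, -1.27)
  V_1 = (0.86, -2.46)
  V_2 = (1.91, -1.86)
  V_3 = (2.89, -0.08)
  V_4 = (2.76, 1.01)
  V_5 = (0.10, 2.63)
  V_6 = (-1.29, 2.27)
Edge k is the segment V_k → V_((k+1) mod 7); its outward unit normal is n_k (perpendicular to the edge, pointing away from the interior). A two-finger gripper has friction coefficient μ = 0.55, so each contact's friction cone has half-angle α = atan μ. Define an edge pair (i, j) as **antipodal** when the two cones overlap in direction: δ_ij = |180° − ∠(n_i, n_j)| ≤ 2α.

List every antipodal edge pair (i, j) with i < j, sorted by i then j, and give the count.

α = atan 0.55 = 28.81°;  2α = 57.62°
n_0 = (-0.3219, -0.9468)
n_1 = (+0.4961, -0.8682)
n_2 = (+0.8760, -0.4823)
n_3 = (+0.9930, +0.1184)
n_4 = (+0.5202, +0.8541)
n_5 = (-0.2507, +0.9681)
n_6 = (-0.9344, +0.3563)
  (0,1): δ = 131.48°  ·
  (0,2): δ = 100.06°  ·
  (0,3): δ = 64.42°  ·
  (0,4): δ = 12.56°  ✓
  (0,5): δ = 33.30°  ✓
  (0,6): δ = 87.90°  ·
  (1,2): δ = 148.58°  ·
  (1,3): δ = 112.94°  ·
  (1,4): δ = 61.09°  ·
  (1,5): δ = 15.22°  ✓
  (1,6): δ = 39.38°  ✓
  (2,3): δ = 144.36°  ·
  (2,4): δ = 92.51°  ·
  (2,5): δ = 46.64°  ✓
  (2,6): δ = 7.96°  ✓
  (3,4): δ = 128.14°  ·
  (3,5): δ = 82.28°  ·
  (3,6): δ = 27.68°  ✓
  (4,5): δ = 134.14°  ·
  (4,6): δ = 79.53°  ·
  (5,6): δ = 125.39°  ·
antipodal pairs: 7

count = 7; pairs: (0,4), (0,5), (1,5), (1,6), (2,5), (2,6), (3,6)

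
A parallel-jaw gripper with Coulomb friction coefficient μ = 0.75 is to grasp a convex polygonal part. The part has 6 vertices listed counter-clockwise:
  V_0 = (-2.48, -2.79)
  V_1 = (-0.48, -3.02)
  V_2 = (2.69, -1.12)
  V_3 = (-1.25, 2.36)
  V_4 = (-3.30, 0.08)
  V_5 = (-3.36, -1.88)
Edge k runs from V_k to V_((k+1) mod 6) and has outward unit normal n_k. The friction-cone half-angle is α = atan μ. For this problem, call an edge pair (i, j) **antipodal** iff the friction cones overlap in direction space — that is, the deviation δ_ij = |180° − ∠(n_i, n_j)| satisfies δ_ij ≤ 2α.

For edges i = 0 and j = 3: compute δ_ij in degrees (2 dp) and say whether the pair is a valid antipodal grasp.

α = atan 0.75 = 36.87°;  2α = 73.74°
edge 0: e_0 = (+2.00, -0.23);  n_0 = (-0.1142, -0.9935)
edge 3: e_3 = (-2.05, -2.28);  n_3 = (-0.7436, +0.6686)
∠(n_0, n_3) = 125.40°
δ = |180° − 125.40°| = 54.60°
54.60° ≤ 2α = 73.74°  →  valid

δ = 54.60°, valid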